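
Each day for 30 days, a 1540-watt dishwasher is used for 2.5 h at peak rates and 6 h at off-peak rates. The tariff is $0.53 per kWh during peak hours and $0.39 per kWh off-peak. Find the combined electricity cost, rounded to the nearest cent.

$169.32

Peak energy = 1.54 kW × 2.5 h × 30 = 115.5 kWh
Off-peak energy = 1.54 kW × 6 h × 30 = 277.2 kWh
Cost = 115.5 × $0.53 + 277.2 × $0.39 = $61.215 + $108.108 = $169.32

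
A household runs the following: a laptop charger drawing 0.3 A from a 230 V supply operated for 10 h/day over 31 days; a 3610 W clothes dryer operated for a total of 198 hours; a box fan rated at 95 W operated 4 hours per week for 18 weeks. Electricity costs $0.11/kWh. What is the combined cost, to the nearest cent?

laptop charger: Power = 0.3 A × 230 V = 69 W = 0.069 kW
laptop charger: Runtime = 10 h/day × 31 days = 310 h
laptop charger: 0.069 kW × 310 h = 21.39 kWh
clothes dryer: 3.61 kW × 198 h = 714.78 kWh
box fan: Runtime = 4 h/week × 18 weeks = 72 h
box fan: 0.095 kW × 72 h = 6.84 kWh
Total energy = 743.01 kWh
Cost = 743.01 × $0.11 = $81.73

$81.73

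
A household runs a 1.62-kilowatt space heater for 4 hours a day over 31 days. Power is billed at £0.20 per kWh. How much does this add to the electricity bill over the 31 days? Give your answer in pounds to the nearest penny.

£40.18

Runtime = 4 h/day × 31 days = 124 h
Energy = 1.62 kW × 124 h = 200.88 kWh
Cost = 200.88 kWh × £0.20/kWh = £40.18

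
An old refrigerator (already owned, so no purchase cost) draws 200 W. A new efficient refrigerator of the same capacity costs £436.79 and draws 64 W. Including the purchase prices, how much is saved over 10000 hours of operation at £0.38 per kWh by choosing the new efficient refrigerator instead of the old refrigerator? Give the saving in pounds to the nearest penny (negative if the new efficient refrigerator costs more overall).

£80.01

old refrigerator: £0.00 + (200/1000) kW × 10000 h × £0.38 = £0.00 + £760 = £760
new efficient refrigerator: £436.79 + (64/1000) kW × 10000 h × £0.38 = £436.79 + £243.2 = £679.99
Saving = £760 − £679.99 = £80.01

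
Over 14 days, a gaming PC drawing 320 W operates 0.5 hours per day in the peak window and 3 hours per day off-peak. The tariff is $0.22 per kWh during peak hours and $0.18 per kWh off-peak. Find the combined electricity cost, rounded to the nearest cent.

$2.91

Peak energy = 0.32 kW × 0.5 h × 14 = 2.24 kWh
Off-peak energy = 0.32 kW × 3 h × 14 = 13.44 kWh
Cost = 2.24 × $0.22 + 13.44 × $0.18 = $0.4928 + $2.4192 = $2.91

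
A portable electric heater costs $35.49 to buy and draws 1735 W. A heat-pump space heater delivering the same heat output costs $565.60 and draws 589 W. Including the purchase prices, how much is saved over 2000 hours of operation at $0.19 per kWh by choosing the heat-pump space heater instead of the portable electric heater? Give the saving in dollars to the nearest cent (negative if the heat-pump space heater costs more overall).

-$94.63

portable electric heater: $35.49 + (1735/1000) kW × 2000 h × $0.19 = $35.49 + $659.3 = $694.79
heat-pump space heater: $565.60 + (589/1000) kW × 2000 h × $0.19 = $565.60 + $223.82 = $789.42
Saving = $694.79 − $789.42 = −$94.63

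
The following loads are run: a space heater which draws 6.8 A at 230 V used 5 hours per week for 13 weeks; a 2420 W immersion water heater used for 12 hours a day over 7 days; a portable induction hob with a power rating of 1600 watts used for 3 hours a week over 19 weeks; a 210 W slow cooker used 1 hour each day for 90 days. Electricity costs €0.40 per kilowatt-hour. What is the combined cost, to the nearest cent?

€166.02

space heater: Power = 6.8 A × 230 V = 1564 W = 1.564 kW
space heater: Runtime = 5 h/week × 13 weeks = 65 h
space heater: 1.564 kW × 65 h = 101.66 kWh
immersion water heater: Runtime = 12 h/day × 7 days = 84 h
immersion water heater: 2.42 kW × 84 h = 203.28 kWh
portable induction hob: Runtime = 3 h/week × 19 weeks = 57 h
portable induction hob: 1.6 kW × 57 h = 91.2 kWh
slow cooker: Runtime = 1 h/day × 90 days = 90 h
slow cooker: 0.21 kW × 90 h = 18.9 kWh
Total energy = 415.04 kWh
Cost = 415.04 × €0.40 = €166.02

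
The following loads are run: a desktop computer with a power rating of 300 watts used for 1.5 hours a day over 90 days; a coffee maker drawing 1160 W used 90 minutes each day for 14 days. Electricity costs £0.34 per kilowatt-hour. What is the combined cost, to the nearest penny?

£22.05

desktop computer: Runtime = 1.5 h/day × 90 days = 135 h
desktop computer: 0.3 kW × 135 h = 40.5 kWh
coffee maker: Runtime = 90 min × 14 = 1260 min = 21 h
coffee maker: 1.16 kW × 21 h = 24.36 kWh
Total energy = 64.86 kWh
Cost = 64.86 × £0.34 = £22.05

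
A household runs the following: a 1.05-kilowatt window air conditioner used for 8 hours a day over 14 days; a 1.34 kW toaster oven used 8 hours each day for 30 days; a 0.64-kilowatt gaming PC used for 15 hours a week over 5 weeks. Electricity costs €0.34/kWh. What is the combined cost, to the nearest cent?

window air conditioner: Runtime = 8 h/day × 14 days = 112 h
window air conditioner: 1.05 kW × 112 h = 117.6 kWh
toaster oven: Runtime = 8 h/day × 30 days = 240 h
toaster oven: 1.34 kW × 240 h = 321.6 kWh
gaming PC: Runtime = 15 h/week × 5 weeks = 75 h
gaming PC: 0.64 kW × 75 h = 48 kWh
Total energy = 487.2 kWh
Cost = 487.2 × €0.34 = €165.65

€165.65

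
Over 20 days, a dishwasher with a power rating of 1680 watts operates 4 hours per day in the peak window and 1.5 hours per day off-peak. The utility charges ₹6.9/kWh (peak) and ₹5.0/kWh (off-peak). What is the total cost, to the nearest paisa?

Peak energy = 1.68 kW × 4 h × 20 = 134.4 kWh
Off-peak energy = 1.68 kW × 1.5 h × 20 = 50.4 kWh
Cost = 134.4 × ₹6.9 + 50.4 × ₹5.0 = ₹927.36 + ₹252 = ₹1179.36

₹1179.36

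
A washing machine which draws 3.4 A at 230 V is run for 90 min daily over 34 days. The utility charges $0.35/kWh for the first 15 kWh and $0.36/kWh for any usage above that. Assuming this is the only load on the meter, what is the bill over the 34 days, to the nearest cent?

$14.21

Power = 3.4 A × 230 V = 782 W = 0.782 kW
Runtime = 90 min × 34 = 3060 min = 51 h
Energy = 0.782 kW × 51 h = 39.882 kWh
Tier 1 (0–15 kWh): 15 × $0.35 = $5.25
Above 15 kWh: 24.882 × $0.36 = $8.95752
Bill = $14.21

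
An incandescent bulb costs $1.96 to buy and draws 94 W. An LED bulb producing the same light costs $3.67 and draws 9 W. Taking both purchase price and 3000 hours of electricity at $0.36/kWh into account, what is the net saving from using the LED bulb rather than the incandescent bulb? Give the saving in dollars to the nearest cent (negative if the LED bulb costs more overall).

incandescent bulb: $1.96 + (94/1000) kW × 3000 h × $0.36 = $1.96 + $101.52 = $103.48
LED bulb: $3.67 + (9/1000) kW × 3000 h × $0.36 = $3.67 + $9.72 = $13.39
Saving = $103.48 − $13.39 = $90.09

$90.09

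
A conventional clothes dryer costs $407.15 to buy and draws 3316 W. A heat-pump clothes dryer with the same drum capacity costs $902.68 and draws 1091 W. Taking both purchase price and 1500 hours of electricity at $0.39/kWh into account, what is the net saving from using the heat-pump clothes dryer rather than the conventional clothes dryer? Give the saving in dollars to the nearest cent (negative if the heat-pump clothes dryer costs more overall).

$806.10

conventional clothes dryer: $407.15 + (3316/1000) kW × 1500 h × $0.39 = $407.15 + $1939.86 = $2347.01
heat-pump clothes dryer: $902.68 + (1091/1000) kW × 1500 h × $0.39 = $902.68 + $638.235 = $1540.915
Saving = $2347.01 − $1540.915 = $806.095 → $806.10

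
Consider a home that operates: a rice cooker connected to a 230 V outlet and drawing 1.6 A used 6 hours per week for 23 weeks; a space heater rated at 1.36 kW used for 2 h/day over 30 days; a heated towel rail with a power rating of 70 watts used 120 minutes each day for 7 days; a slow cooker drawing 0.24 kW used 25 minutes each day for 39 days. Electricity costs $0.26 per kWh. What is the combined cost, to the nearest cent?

rice cooker: Power = 1.6 A × 230 V = 368 W = 0.368 kW
rice cooker: Runtime = 6 h/week × 23 weeks = 138 h
rice cooker: 0.368 kW × 138 h = 50.784 kWh
space heater: Runtime = 2 h/day × 30 days = 60 h
space heater: 1.36 kW × 60 h = 81.6 kWh
heated towel rail: Runtime = 120 min × 7 = 840 min = 14 h
heated towel rail: 0.07 kW × 14 h = 0.98 kWh
slow cooker: Runtime = 25 min × 39 = 975 min = 16.25 h
slow cooker: 0.24 kW × 16.25 h = 3.9 kWh
Total energy = 137.264 kWh
Cost = 137.264 × $0.26 = $35.69

$35.69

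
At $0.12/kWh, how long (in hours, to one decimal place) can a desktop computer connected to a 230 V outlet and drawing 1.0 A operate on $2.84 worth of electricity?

Power = 1.0 A × 230 V = 230 W = 0.23 kW
Energy available = $2.84 ÷ $0.12/kWh = 23.6667 kWh
Hours = 23.6667 kWh ÷ 0.23 kW = 102.9 h

102.9 h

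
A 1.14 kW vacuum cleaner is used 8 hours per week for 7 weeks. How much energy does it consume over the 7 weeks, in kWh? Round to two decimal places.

Runtime = 8 h/week × 7 weeks = 56 h
Energy = 1.14 kW × 56 h = 63.84 kWh

63.84 kWh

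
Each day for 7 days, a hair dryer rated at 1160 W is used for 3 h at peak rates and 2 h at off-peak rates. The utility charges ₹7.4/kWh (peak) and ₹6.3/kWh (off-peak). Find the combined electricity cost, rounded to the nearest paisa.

Peak energy = 1.16 kW × 3 h × 7 = 24.36 kWh
Off-peak energy = 1.16 kW × 2 h × 7 = 16.24 kWh
Cost = 24.36 × ₹7.4 + 16.24 × ₹6.3 = ₹180.264 + ₹102.312 = ₹282.58

₹282.58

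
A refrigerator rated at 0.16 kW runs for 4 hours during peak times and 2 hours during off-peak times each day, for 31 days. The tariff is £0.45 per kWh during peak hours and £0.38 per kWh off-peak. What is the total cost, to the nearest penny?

Peak energy = 0.16 kW × 4 h × 31 = 19.84 kWh
Off-peak energy = 0.16 kW × 2 h × 31 = 9.92 kWh
Cost = 19.84 × £0.45 + 9.92 × £0.38 = £8.928 + £3.7696 = £12.70

£12.70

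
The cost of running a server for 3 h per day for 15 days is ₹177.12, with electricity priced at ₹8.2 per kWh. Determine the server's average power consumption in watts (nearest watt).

480 W

Energy = ₹177.12 ÷ ₹8.2/kWh = 21.6 kWh
Runtime = 3 h/day × 15 days = 45 h
Power = 21.6 kWh ÷ 45 h = 0.48 kW = 480 W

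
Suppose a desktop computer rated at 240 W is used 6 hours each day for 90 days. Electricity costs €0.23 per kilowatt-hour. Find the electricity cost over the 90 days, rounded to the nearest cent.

Runtime = 6 h/day × 90 days = 540 h
Energy = 0.24 kW × 540 h = 129.6 kWh
Cost = 129.6 kWh × €0.23/kWh = €29.81

€29.81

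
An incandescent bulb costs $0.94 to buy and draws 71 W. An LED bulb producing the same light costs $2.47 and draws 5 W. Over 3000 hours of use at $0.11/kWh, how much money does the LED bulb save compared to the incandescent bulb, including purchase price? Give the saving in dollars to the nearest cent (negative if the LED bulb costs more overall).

incandescent bulb: $0.94 + (71/1000) kW × 3000 h × $0.11 = $0.94 + $23.43 = $24.37
LED bulb: $2.47 + (5/1000) kW × 3000 h × $0.11 = $2.47 + $1.65 = $4.12
Saving = $24.37 − $4.12 = $20.25

$20.25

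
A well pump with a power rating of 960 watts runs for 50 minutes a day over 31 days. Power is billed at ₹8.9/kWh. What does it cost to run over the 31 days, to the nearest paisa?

₹220.72

Runtime = 50 min × 31 = 1550 min = 25.833333… h
Energy = 0.96 kW × 25.833333… h = 24.8 kWh
Cost = 24.8 kWh × ₹8.9/kWh = ₹220.72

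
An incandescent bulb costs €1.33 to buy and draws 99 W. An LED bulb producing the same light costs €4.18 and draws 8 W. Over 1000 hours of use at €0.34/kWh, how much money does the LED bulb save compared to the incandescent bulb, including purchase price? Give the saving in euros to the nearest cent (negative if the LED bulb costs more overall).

€28.09

incandescent bulb: €1.33 + (99/1000) kW × 1000 h × €0.34 = €1.33 + €33.66 = €34.99
LED bulb: €4.18 + (8/1000) kW × 1000 h × €0.34 = €4.18 + €2.72 = €6.9
Saving = €34.99 − €6.9 = €28.09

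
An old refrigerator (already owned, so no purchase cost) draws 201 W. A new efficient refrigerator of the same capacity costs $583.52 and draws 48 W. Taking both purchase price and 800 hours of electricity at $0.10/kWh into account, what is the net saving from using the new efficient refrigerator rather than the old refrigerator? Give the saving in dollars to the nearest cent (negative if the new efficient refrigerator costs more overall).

-$571.28

old refrigerator: $0.00 + (201/1000) kW × 800 h × $0.10 = $0.00 + $16.08 = $16.08
new efficient refrigerator: $583.52 + (48/1000) kW × 800 h × $0.10 = $583.52 + $3.84 = $587.36
Saving = $16.08 − $587.36 = −$571.28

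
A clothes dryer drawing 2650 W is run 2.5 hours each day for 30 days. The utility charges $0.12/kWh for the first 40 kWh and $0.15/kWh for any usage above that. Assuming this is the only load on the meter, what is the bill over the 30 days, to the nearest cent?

Runtime = 2.5 h/day × 30 days = 75 h
Energy = 2.65 kW × 75 h = 198.75 kWh
Tier 1 (0–40 kWh): 40 × $0.12 = $4.8
Above 40 kWh: 158.75 × $0.15 = $23.8125
Bill = $28.61

$28.61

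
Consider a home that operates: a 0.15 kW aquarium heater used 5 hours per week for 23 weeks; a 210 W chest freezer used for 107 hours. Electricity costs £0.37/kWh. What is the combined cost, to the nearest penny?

aquarium heater: Runtime = 5 h/week × 23 weeks = 115 h
aquarium heater: 0.15 kW × 115 h = 17.25 kWh
chest freezer: 0.21 kW × 107 h = 22.47 kWh
Total energy = 39.72 kWh
Cost = 39.72 × £0.37 = £14.70

£14.70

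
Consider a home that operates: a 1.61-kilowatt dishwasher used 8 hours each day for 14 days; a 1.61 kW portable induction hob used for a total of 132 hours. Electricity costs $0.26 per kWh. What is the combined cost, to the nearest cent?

dishwasher: Runtime = 8 h/day × 14 days = 112 h
dishwasher: 1.61 kW × 112 h = 180.32 kWh
portable induction hob: 1.61 kW × 132 h = 212.52 kWh
Total energy = 392.84 kWh
Cost = 392.84 × $0.26 = $102.14

$102.14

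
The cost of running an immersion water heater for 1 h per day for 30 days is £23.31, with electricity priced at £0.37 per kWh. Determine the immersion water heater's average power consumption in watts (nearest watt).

Energy = £23.31 ÷ £0.37/kWh = 63 kWh
Runtime = 1 h/day × 30 days = 30 h
Power = 63 kWh ÷ 30 h = 2.1 kW = 2100 W

2100 W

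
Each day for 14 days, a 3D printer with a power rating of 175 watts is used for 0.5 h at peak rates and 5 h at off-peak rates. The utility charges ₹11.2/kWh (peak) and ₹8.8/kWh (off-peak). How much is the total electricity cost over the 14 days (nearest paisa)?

Peak energy = 0.175 kW × 0.5 h × 14 = 1.225 kWh
Off-peak energy = 0.175 kW × 5 h × 14 = 12.25 kWh
Cost = 1.225 × ₹11.2 + 12.25 × ₹8.8 = ₹13.72 + ₹107.8 = ₹121.52

₹121.52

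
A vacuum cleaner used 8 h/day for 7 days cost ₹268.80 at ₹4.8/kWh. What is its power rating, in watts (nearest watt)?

1000 W

Energy = ₹268.80 ÷ ₹4.8/kWh = 56 kWh
Runtime = 8 h/day × 7 days = 56 h
Power = 56 kWh ÷ 56 h = 1 kW = 1000 W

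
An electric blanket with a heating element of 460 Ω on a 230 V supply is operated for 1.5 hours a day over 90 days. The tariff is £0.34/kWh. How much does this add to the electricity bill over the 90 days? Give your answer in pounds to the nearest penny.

£5.28

Power = V²/R = 230²/460 = 115 W = 0.115 kW
Runtime = 1.5 h/day × 90 days = 135 h
Energy = 0.115 kW × 135 h = 15.525 kWh
Cost = 15.525 kWh × £0.34/kWh = £5.28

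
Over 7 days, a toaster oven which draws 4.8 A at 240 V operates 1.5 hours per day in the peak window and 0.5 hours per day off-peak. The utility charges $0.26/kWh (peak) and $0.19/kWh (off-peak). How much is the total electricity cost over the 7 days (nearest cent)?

$3.91

Power = 4.8 A × 240 V = 1152 W = 1.152 kW
Peak energy = 1.152 kW × 1.5 h × 7 = 12.096 kWh
Off-peak energy = 1.152 kW × 0.5 h × 7 = 4.032 kWh
Cost = 12.096 × $0.26 + 4.032 × $0.19 = $3.14496 + $0.76608 = $3.91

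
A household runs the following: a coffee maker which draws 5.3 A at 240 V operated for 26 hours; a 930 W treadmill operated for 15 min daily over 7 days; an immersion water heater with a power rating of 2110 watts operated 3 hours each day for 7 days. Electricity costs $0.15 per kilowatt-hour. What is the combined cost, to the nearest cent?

$11.85

coffee maker: Power = 5.3 A × 240 V = 1272 W = 1.272 kW
coffee maker: 1.272 kW × 26 h = 33.072 kWh
treadmill: Runtime = 15 min × 7 = 105 min = 1.75 h
treadmill: 0.93 kW × 1.75 h = 1.6275 kWh
immersion water heater: Runtime = 3 h/day × 7 days = 21 h
immersion water heater: 2.11 kW × 21 h = 44.31 kWh
Total energy = 79.0095 kWh
Cost = 79.0095 × $0.15 = $11.85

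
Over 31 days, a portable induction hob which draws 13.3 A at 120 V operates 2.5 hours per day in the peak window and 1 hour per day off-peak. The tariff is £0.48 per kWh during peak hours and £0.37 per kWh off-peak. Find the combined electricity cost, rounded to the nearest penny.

Power = 13.3 A × 120 V = 1596 W = 1.596 kW
Peak energy = 1.596 kW × 2.5 h × 31 = 123.69 kWh
Off-peak energy = 1.596 kW × 1 h × 31 = 49.476 kWh
Cost = 123.69 × £0.48 + 49.476 × £0.37 = £59.3712 + £18.30612 = £77.68

£77.68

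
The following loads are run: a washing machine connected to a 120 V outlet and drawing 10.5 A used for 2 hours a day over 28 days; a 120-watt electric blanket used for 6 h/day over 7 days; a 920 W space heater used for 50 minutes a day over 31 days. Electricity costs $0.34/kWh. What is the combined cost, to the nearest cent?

washing machine: Power = 10.5 A × 120 V = 1260 W = 1.26 kW
washing machine: Runtime = 2 h/day × 28 days = 56 h
washing machine: 1.26 kW × 56 h = 70.56 kWh
electric blanket: Runtime = 6 h/day × 7 days = 42 h
electric blanket: 0.12 kW × 42 h = 5.04 kWh
space heater: Runtime = 50 min × 31 = 1550 min = 25.833333… h
space heater: 0.92 kW × 25.833333… h = 23.766666… kWh
Total energy = 99.366666… kWh
Cost = 99.366666… × $0.34 = $33.78

$33.78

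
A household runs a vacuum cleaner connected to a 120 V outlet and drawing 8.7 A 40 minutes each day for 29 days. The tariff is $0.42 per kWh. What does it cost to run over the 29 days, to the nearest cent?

$8.48

Power = 8.7 A × 120 V = 1044 W = 1.044 kW
Runtime = 40 min × 29 = 1160 min = 19.333333… h
Energy = 1.044 kW × 19.333333… h = 20.184 kWh
Cost = 20.184 kWh × $0.42/kWh = $8.48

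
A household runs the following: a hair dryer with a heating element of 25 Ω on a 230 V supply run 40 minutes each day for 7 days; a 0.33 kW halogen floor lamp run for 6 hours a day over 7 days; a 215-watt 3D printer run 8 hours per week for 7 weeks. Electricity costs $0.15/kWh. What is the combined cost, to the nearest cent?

hair dryer: Power = V²/R = 230²/25 = 2116 W = 2.116 kW
hair dryer: Runtime = 40 min × 7 = 280 min = 4.666666… h
hair dryer: 2.116 kW × 4.666666… h = 9.874666… kWh
halogen floor lamp: Runtime = 6 h/day × 7 days = 42 h
halogen floor lamp: 0.33 kW × 42 h = 13.86 kWh
3D printer: Runtime = 8 h/week × 7 weeks = 56 h
3D printer: 0.215 kW × 56 h = 12.04 kWh
Total energy = 35.774666… kWh
Cost = 35.774666… × $0.15 = $5.37

$5.37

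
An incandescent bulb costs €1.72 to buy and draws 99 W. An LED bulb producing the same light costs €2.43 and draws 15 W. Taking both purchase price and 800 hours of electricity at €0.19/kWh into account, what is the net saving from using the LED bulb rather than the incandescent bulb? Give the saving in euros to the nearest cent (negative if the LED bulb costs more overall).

€12.06

incandescent bulb: €1.72 + (99/1000) kW × 800 h × €0.19 = €1.72 + €15.048 = €16.768
LED bulb: €2.43 + (15/1000) kW × 800 h × €0.19 = €2.43 + €2.28 = €4.71
Saving = €16.768 − €4.71 = €12.058 → €12.06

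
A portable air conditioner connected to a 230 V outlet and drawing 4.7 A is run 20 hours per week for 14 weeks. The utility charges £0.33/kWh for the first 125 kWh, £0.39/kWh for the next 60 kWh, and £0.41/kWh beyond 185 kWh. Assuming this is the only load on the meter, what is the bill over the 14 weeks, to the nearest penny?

Power = 4.7 A × 230 V = 1081 W = 1.081 kW
Runtime = 20 h/week × 14 weeks = 280 h
Energy = 1.081 kW × 280 h = 302.68 kWh
Tier 1 (0–125 kWh): 125 × £0.33 = £41.25
Tier 2 (125–185 kWh): 60 × £0.39 = £23.4
Above 185 kWh: 117.68 × £0.41 = £48.2488
Bill = £112.90

£112.90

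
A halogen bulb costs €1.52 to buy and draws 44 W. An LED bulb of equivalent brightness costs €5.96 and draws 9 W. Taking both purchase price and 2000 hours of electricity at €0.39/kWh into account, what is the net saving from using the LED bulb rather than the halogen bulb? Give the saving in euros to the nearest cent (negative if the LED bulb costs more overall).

€22.86

halogen bulb: €1.52 + (44/1000) kW × 2000 h × €0.39 = €1.52 + €34.32 = €35.84
LED bulb: €5.96 + (9/1000) kW × 2000 h × €0.39 = €5.96 + €7.02 = €12.98
Saving = €35.84 − €12.98 = €22.86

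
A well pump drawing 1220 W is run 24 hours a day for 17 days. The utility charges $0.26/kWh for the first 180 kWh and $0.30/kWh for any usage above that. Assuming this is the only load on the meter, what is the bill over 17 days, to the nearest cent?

Runtime = 24 h × 17 = 408 h
Energy = 1.22 kW × 408 h = 497.76 kWh
Tier 1 (0–180 kWh): 180 × $0.26 = $46.8
Above 180 kWh: 317.76 × $0.30 = $95.328
Bill = $142.13

$142.13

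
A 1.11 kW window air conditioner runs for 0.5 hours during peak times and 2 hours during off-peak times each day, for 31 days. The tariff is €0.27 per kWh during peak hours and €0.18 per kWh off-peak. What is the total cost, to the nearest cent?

Peak energy = 1.11 kW × 0.5 h × 31 = 17.205 kWh
Off-peak energy = 1.11 kW × 2 h × 31 = 68.82 kWh
Cost = 17.205 × €0.27 + 68.82 × €0.18 = €4.64535 + €12.3876 = €17.03

€17.03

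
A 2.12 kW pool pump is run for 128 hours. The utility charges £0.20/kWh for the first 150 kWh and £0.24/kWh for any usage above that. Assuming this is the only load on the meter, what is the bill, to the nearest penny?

£59.13

Energy = 2.12 kW × 128 h = 271.36 kWh
Tier 1 (0–150 kWh): 150 × £0.20 = £30
Above 150 kWh: 121.36 × £0.24 = £29.1264
Bill = £59.13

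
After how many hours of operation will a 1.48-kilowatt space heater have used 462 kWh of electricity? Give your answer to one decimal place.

Hours = 462 kWh ÷ 1.48 kW = 312.2 h

312.2 h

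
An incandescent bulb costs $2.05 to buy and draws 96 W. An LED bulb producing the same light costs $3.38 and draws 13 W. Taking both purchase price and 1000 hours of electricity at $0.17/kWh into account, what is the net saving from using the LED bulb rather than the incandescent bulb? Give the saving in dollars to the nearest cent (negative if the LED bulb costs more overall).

incandescent bulb: $2.05 + (96/1000) kW × 1000 h × $0.17 = $2.05 + $16.32 = $18.37
LED bulb: $3.38 + (13/1000) kW × 1000 h × $0.17 = $3.38 + $2.21 = $5.59
Saving = $18.37 − $5.59 = $12.78

$12.78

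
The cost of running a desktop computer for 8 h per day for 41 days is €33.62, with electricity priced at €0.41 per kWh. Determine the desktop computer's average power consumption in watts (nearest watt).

250 W

Energy = €33.62 ÷ €0.41/kWh = 82 kWh
Runtime = 8 h/day × 41 days = 328 h
Power = 82 kWh ÷ 328 h = 0.25 kW = 250 W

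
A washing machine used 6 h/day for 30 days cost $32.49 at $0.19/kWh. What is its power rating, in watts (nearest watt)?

950 W

Energy = $32.49 ÷ $0.19/kWh = 171 kWh
Runtime = 6 h/day × 30 days = 180 h
Power = 171 kWh ÷ 180 h = 0.95 kW = 950 W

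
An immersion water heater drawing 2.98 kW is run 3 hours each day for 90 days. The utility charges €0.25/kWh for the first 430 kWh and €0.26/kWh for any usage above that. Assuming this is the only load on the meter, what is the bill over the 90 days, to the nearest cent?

Runtime = 3 h/day × 90 days = 270 h
Energy = 2.98 kW × 270 h = 804.6 kWh
Tier 1 (0–430 kWh): 430 × €0.25 = €107.5
Above 430 kWh: 374.6 × €0.26 = €97.396
Bill = €204.90

€204.90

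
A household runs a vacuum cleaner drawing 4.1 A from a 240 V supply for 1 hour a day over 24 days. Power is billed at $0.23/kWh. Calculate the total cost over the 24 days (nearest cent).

Power = 4.1 A × 240 V = 984 W = 0.984 kW
Runtime = 1 h/day × 24 days = 24 h
Energy = 0.984 kW × 24 h = 23.616 kWh
Cost = 23.616 kWh × $0.23/kWh = $5.43

$5.43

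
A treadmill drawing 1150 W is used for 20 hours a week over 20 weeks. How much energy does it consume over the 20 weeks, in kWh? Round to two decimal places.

460.00 kWh

Runtime = 20 h/week × 20 weeks = 400 h
Energy = 1.15 kW × 400 h = 460 kWh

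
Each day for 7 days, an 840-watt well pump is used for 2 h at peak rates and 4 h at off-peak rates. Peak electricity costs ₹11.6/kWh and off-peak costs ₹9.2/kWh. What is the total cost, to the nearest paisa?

₹352.80

Peak energy = 0.84 kW × 2 h × 7 = 11.76 kWh
Off-peak energy = 0.84 kW × 4 h × 7 = 23.52 kWh
Cost = 11.76 × ₹11.6 + 23.52 × ₹9.2 = ₹136.416 + ₹216.384 = ₹352.80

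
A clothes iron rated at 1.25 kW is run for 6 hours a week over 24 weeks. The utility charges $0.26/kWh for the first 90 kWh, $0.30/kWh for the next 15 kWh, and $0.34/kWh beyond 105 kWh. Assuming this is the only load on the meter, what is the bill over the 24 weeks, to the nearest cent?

$53.40

Runtime = 6 h/week × 24 weeks = 144 h
Energy = 1.25 kW × 144 h = 180 kWh
Tier 1 (0–90 kWh): 90 × $0.26 = $23.4
Tier 2 (90–105 kWh): 15 × $0.30 = $4.5
Above 105 kWh: 75 × $0.34 = $25.5
Bill = $53.40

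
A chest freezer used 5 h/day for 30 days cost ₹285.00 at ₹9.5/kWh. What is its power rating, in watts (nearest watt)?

Energy = ₹285.00 ÷ ₹9.5/kWh = 30 kWh
Runtime = 5 h/day × 30 days = 150 h
Power = 30 kWh ÷ 150 h = 0.2 kW = 200 W

200 W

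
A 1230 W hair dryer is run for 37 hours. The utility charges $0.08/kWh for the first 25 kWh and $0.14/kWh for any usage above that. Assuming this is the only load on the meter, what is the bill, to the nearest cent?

$4.87

Energy = 1.23 kW × 37 h = 45.51 kWh
Tier 1 (0–25 kWh): 25 × $0.08 = $2
Above 25 kWh: 20.51 × $0.14 = $2.8714
Bill = $4.87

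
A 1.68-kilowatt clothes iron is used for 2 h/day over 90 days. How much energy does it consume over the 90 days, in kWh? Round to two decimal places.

302.40 kWh

Runtime = 2 h/day × 90 days = 180 h
Energy = 1.68 kW × 180 h = 302.4 kWh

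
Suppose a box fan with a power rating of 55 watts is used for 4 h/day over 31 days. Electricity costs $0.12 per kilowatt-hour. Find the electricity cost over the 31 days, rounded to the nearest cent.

$0.82

Runtime = 4 h/day × 31 days = 124 h
Energy = 0.055 kW × 124 h = 6.82 kWh
Cost = 6.82 kWh × $0.12/kWh = $0.82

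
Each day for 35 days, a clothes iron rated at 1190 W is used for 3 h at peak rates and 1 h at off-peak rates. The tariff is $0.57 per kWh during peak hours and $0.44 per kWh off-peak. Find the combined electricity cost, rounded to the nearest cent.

$89.55

Peak energy = 1.19 kW × 3 h × 35 = 124.95 kWh
Off-peak energy = 1.19 kW × 1 h × 35 = 41.65 kWh
Cost = 124.95 × $0.57 + 41.65 × $0.44 = $71.2215 + $18.326 = $89.55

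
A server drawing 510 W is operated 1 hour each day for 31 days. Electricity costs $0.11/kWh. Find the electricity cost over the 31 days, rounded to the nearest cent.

$1.74

Runtime = 1 h/day × 31 days = 31 h
Energy = 0.51 kW × 31 h = 15.81 kWh
Cost = 15.81 kWh × $0.11/kWh = $1.74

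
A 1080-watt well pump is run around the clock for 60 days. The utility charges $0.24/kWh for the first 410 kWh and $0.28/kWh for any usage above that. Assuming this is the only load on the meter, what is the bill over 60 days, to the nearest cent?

Runtime = 24 h × 60 = 1440 h
Energy = 1.08 kW × 1440 h = 1555.2 kWh
Tier 1 (0–410 kWh): 410 × $0.24 = $98.4
Above 410 kWh: 1145.2 × $0.28 = $320.656
Bill = $419.06

$419.06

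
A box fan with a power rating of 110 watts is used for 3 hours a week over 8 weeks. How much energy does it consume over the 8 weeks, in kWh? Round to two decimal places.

Runtime = 3 h/week × 8 weeks = 24 h
Energy = 0.11 kW × 24 h = 2.64 kWh

2.64 kWh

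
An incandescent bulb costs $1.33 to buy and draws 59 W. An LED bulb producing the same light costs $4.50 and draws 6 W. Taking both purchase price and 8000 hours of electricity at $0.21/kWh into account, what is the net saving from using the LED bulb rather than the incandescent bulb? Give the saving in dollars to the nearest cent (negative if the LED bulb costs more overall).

incandescent bulb: $1.33 + (59/1000) kW × 8000 h × $0.21 = $1.33 + $99.12 = $100.45
LED bulb: $4.50 + (6/1000) kW × 8000 h × $0.21 = $4.50 + $10.08 = $14.58
Saving = $100.45 − $14.58 = $85.87

$85.87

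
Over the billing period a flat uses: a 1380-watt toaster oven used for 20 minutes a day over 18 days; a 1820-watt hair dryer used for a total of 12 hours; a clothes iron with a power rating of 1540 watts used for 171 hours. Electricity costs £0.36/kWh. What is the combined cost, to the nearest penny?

toaster oven: Runtime = 20 min × 18 = 360 min = 6 h
toaster oven: 1.38 kW × 6 h = 8.28 kWh
hair dryer: 1.82 kW × 12 h = 21.84 kWh
clothes iron: 1.54 kW × 171 h = 263.34 kWh
Total energy = 293.46 kWh
Cost = 293.46 × £0.36 = £105.65

£105.65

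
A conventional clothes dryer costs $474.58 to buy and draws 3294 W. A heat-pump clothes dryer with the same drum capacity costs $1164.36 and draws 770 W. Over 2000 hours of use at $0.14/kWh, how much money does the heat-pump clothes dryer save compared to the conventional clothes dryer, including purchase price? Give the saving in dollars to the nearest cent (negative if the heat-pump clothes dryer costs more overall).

conventional clothes dryer: $474.58 + (3294/1000) kW × 2000 h × $0.14 = $474.58 + $922.32 = $1396.9
heat-pump clothes dryer: $1164.36 + (770/1000) kW × 2000 h × $0.14 = $1164.36 + $215.6 = $1379.96
Saving = $1396.9 − $1379.96 = $16.94

$16.94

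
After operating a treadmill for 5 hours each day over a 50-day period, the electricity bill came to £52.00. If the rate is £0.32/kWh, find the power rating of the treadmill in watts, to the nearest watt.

650 W

Energy = £52.00 ÷ £0.32/kWh = 162.5 kWh
Runtime = 5 h/day × 50 days = 250 h
Power = 162.5 kWh ÷ 250 h = 0.65 kW = 650 W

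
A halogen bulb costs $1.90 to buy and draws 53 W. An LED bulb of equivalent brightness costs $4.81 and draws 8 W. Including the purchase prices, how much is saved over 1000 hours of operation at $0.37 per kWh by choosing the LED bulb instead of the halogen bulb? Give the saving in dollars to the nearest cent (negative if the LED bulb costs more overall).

halogen bulb: $1.90 + (53/1000) kW × 1000 h × $0.37 = $1.90 + $19.61 = $21.51
LED bulb: $4.81 + (8/1000) kW × 1000 h × $0.37 = $4.81 + $2.96 = $7.77
Saving = $21.51 − $7.77 = $13.74

$13.74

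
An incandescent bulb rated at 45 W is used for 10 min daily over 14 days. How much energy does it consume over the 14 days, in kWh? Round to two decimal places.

Runtime = 10 min × 14 = 140 min = 2.333333… h
Energy = 0.045 kW × 2.333333… h = 0.105 kWh ≈ 0.11 kWh

0.11 kWh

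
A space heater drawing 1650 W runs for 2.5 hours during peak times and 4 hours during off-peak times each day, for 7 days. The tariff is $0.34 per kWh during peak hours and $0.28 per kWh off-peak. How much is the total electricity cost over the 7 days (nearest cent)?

$22.75

Peak energy = 1.65 kW × 2.5 h × 7 = 28.875 kWh
Off-peak energy = 1.65 kW × 4 h × 7 = 46.2 kWh
Cost = 28.875 × $0.34 + 46.2 × $0.28 = $9.8175 + $12.936 = $22.75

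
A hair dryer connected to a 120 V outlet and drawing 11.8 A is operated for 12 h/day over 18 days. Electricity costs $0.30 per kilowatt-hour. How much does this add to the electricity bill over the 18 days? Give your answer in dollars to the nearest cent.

Power = 11.8 A × 120 V = 1416 W = 1.416 kW
Runtime = 12 h/day × 18 days = 216 h
Energy = 1.416 kW × 216 h = 305.856 kWh
Cost = 305.856 kWh × $0.30/kWh = $91.76

$91.76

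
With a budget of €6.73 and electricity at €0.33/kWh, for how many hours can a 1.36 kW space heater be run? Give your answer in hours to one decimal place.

Energy available = €6.73 ÷ €0.33/kWh = 20.3939 kWh
Hours = 20.3939 kWh ÷ 1.36 kW = 15.0 h

15.0 h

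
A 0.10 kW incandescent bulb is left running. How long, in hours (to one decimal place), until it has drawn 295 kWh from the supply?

Hours = 295 kWh ÷ 0.1 kW = 2950.0 h

2950.0 h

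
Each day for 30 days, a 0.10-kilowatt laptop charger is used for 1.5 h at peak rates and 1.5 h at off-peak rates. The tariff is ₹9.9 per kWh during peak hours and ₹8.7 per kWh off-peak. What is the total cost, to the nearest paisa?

Peak energy = 0.1 kW × 1.5 h × 30 = 4.5 kWh
Off-peak energy = 0.1 kW × 1.5 h × 30 = 4.5 kWh
Cost = 4.5 × ₹9.9 + 4.5 × ₹8.7 = ₹44.55 + ₹39.15 = ₹83.70

₹83.70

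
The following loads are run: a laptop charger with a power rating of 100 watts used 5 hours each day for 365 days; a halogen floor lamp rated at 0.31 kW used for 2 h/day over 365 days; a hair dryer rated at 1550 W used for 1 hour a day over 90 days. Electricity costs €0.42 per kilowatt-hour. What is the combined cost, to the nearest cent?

laptop charger: Runtime = 5 h/day × 365 days = 1825 h
laptop charger: 0.1 kW × 1825 h = 182.5 kWh
halogen floor lamp: Runtime = 2 h/day × 365 days = 730 h
halogen floor lamp: 0.31 kW × 730 h = 226.3 kWh
hair dryer: Runtime = 1 h/day × 90 days = 90 h
hair dryer: 1.55 kW × 90 h = 139.5 kWh
Total energy = 548.3 kWh
Cost = 548.3 × €0.42 = €230.29

€230.29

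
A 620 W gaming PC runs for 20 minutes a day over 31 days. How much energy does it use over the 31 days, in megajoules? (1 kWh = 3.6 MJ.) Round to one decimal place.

Runtime = 20 min × 31 = 620 min = 10.333333… h
Energy = 0.62 kW × 10.333333… h = 6.406666… kWh
= 6.406666… × 3.6 MJ = 23.1 MJ

23.1 MJ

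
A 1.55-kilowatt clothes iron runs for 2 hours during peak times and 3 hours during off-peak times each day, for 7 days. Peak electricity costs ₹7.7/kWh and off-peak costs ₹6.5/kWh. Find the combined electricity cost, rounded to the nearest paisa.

Peak energy = 1.55 kW × 2 h × 7 = 21.7 kWh
Off-peak energy = 1.55 kW × 3 h × 7 = 32.55 kWh
Cost = 21.7 × ₹7.7 + 32.55 × ₹6.5 = ₹167.09 + ₹211.575 = ₹378.67

₹378.67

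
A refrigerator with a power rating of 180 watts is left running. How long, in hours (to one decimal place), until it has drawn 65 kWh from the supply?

Hours = 65 kWh ÷ 0.18 kW = 361.1 h

361.1 h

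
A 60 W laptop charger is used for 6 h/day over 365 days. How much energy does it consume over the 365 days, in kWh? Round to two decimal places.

131.40 kWh

Runtime = 6 h/day × 365 days = 2190 h
Energy = 0.06 kW × 2190 h = 131.4 kWh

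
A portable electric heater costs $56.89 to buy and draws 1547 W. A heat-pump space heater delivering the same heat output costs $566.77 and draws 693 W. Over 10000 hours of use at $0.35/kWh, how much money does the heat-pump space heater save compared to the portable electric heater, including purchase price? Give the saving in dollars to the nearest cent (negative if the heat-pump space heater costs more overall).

portable electric heater: $56.89 + (1547/1000) kW × 10000 h × $0.35 = $56.89 + $5414.5 = $5471.39
heat-pump space heater: $566.77 + (693/1000) kW × 10000 h × $0.35 = $566.77 + $2425.5 = $2992.27
Saving = $5471.39 − $2992.27 = $2479.12

$2479.12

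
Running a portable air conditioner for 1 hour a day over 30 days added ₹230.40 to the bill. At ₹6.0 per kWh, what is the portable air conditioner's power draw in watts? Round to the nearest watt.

Energy = ₹230.40 ÷ ₹6.0/kWh = 38.4 kWh
Runtime = 1 h/day × 30 days = 30 h
Power = 38.4 kWh ÷ 30 h = 1.28 kW = 1280 W

1280 W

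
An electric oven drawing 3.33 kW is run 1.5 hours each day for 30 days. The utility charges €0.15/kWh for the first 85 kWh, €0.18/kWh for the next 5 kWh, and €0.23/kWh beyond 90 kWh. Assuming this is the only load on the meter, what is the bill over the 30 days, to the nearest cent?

€27.42

Runtime = 1.5 h/day × 30 days = 45 h
Energy = 3.33 kW × 45 h = 149.85 kWh
Tier 1 (0–85 kWh): 85 × €0.15 = €12.75
Tier 2 (85–90 kWh): 5 × €0.18 = €0.9
Above 90 kWh: 59.85 × €0.23 = €13.7655
Bill = €27.42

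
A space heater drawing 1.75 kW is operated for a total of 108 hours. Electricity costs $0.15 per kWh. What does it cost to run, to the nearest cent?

Energy = 1.75 kW × 108 h = 189 kWh
Cost = 189 kWh × $0.15/kWh = $28.35

$28.35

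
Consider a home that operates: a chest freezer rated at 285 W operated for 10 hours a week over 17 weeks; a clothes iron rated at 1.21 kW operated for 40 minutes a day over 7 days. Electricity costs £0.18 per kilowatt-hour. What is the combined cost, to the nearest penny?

£9.74

chest freezer: Runtime = 10 h/week × 17 weeks = 170 h
chest freezer: 0.285 kW × 170 h = 48.45 kWh
clothes iron: Runtime = 40 min × 7 = 280 min = 4.666666… h
clothes iron: 1.21 kW × 4.666666… h = 5.646666… kWh
Total energy = 54.096666… kWh
Cost = 54.096666… × £0.18 = £9.74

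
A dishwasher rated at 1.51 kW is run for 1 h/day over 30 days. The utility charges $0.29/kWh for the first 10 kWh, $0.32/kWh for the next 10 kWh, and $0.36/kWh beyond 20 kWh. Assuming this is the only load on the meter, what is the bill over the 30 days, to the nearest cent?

Runtime = 1 h/day × 30 days = 30 h
Energy = 1.51 kW × 30 h = 45.3 kWh
Tier 1 (0–10 kWh): 10 × $0.29 = $2.9
Tier 2 (10–20 kWh): 10 × $0.32 = $3.2
Above 20 kWh: 25.3 × $0.36 = $9.108
Bill = $15.21

$15.21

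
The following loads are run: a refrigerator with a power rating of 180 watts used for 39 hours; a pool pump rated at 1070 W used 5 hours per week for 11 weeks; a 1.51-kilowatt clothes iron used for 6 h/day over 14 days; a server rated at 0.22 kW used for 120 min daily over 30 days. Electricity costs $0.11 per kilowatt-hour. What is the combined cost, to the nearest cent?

refrigerator: 0.18 kW × 39 h = 7.02 kWh
pool pump: Runtime = 5 h/week × 11 weeks = 55 h
pool pump: 1.07 kW × 55 h = 58.85 kWh
clothes iron: Runtime = 6 h/day × 14 days = 84 h
clothes iron: 1.51 kW × 84 h = 126.84 kWh
server: Runtime = 120 min × 30 = 3600 min = 60 h
server: 0.22 kW × 60 h = 13.2 kWh
Total energy = 205.91 kWh
Cost = 205.91 × $0.11 = $22.65

$22.65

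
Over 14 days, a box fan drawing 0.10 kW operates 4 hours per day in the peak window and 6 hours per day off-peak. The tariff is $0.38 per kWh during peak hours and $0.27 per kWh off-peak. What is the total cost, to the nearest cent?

$4.40

Peak energy = 0.1 kW × 4 h × 14 = 5.6 kWh
Off-peak energy = 0.1 kW × 6 h × 14 = 8.4 kWh
Cost = 5.6 × $0.38 + 8.4 × $0.27 = $2.128 + $2.268 = $4.40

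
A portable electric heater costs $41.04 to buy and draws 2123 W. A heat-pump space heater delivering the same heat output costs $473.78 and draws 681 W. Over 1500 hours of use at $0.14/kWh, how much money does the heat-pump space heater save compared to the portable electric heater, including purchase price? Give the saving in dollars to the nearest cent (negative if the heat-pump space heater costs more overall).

portable electric heater: $41.04 + (2123/1000) kW × 1500 h × $0.14 = $41.04 + $445.83 = $486.87
heat-pump space heater: $473.78 + (681/1000) kW × 1500 h × $0.14 = $473.78 + $143.01 = $616.79
Saving = $486.87 − $616.79 = −$129.92

-$129.92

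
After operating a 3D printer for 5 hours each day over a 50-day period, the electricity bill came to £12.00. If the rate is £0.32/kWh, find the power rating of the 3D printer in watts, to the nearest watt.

Energy = £12.00 ÷ £0.32/kWh = 37.5 kWh
Runtime = 5 h/day × 50 days = 250 h
Power = 37.5 kWh ÷ 250 h = 0.15 kW = 150 W

150 W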